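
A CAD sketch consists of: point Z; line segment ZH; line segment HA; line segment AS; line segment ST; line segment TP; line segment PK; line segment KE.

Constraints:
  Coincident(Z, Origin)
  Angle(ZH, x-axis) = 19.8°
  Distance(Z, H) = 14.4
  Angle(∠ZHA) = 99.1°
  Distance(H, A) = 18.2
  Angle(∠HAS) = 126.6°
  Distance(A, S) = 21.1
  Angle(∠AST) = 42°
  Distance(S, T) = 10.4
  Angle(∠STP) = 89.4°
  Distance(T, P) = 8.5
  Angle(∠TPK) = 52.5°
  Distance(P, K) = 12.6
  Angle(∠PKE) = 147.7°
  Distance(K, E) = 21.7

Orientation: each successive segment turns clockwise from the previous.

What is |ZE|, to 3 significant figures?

42.9

Z is at the origin; ZH runs at 19.8° with length 14.4, so H = (13.5, 4.88). ∠ZHA = 99.1° gives HA at -61.1° from the x-axis; with |HA| = 18.2, A = (22.3, -11.1). ∠HAS = 126.6° gives AS at -115° from the x-axis; with |AS| = 21.1, S = (13.6, -30.3). ∠AST = 42.0° gives ST at 108° from the x-axis; with |ST| = 10.4, T = (10.5, -20.3). ∠STP = 89.4° gives TP at 16.9° from the x-axis; with |TP| = 8.5, P = (18.6, -17.9). ∠TPK = 52.5° gives PK at -111° from the x-axis; with |PK| = 12.6, K = (14.2, -29.7). ∠PKE = 147.7° gives KE at -143° from the x-axis; with |KE| = 21.7, E = (-3.14, -42.8). Then |ZE| = |E − Z| = 42.9.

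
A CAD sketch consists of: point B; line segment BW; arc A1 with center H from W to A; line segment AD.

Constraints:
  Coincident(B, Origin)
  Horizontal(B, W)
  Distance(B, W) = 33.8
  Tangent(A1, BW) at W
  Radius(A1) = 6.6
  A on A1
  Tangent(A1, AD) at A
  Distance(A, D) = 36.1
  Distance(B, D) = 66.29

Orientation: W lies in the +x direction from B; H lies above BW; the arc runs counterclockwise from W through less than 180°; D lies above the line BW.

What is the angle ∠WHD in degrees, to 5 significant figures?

143.62°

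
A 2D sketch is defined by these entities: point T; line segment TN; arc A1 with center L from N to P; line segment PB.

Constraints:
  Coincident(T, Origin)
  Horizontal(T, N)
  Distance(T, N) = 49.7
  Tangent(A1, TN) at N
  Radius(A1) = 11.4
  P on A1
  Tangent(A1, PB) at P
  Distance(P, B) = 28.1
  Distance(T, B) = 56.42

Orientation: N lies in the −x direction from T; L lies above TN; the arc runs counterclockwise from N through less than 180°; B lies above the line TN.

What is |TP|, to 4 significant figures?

40.14

Checks: |LP| = 11.40 ✓; ∠(LP, PB) = 90.00° ✓; |PB| = 28.10 ✓; |TB| = 56.42 ✓.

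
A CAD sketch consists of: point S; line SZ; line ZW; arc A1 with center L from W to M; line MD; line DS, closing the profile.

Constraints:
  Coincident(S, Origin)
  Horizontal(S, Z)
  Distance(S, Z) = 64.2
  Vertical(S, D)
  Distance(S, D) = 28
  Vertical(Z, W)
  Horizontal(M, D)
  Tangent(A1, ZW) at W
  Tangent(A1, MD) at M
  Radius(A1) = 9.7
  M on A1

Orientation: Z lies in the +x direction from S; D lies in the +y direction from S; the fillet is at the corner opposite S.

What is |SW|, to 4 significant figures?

66.76

The virtual corner opposite S is at (64.20, 28.00). A1 meets ZW tangentially, so LW is at right angles to ZW and the tangent condition forces LM to be normal to MD, with radius 9.7, so the center L sits 9.7 in from both sides at L = (54.50, 18.30). That places the tangent points at W = (64.20, 18.30) on ZW and M = (54.50, 28.00) on MD. Then |SW| = |W − S| = 66.76.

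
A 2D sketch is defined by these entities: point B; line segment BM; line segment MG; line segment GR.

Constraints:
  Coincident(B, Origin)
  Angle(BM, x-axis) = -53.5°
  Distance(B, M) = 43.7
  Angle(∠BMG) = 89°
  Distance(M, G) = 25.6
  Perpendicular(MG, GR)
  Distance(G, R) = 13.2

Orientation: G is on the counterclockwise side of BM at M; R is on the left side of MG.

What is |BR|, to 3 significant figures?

39.3

∠BMG = 89.0°, so MG runs at -53.5° + (180° − 89.0°) = 37.5° from the x-axis; with |MG| = 25.6, G = M + 25.6·(cos 37.5°, sin 37.5°) = (46.3, -19.5). MG ⟂ GR; with |GR| = 13.2 on the left of MG, R = G + 13.2·(-0.609, 0.793) = (38.3, -9.07). Then |BR| = |R − B| = 39.3.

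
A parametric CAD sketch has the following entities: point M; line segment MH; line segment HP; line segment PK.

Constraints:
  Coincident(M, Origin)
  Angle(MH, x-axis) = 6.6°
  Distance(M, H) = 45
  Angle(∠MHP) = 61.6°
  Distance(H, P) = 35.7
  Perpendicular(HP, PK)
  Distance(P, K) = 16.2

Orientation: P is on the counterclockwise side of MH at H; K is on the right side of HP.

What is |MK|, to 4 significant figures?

57.59

∠MHP = 61.6°, so HP runs at 6.6° + (180° − 61.6°) = 125.0° from the x-axis; with |HP| = 35.7, P = H + 35.7·(cos 125.0°, sin 125.0°) = (24.23, 34.42). The perpendicularity gives PK at right angles to HP; with |PK| = 16.2 on the right of HP, K = P + 16.2·(0.8192, 0.5736) = (37.50, 43.71). Then |MK| = |K − M| = 57.59.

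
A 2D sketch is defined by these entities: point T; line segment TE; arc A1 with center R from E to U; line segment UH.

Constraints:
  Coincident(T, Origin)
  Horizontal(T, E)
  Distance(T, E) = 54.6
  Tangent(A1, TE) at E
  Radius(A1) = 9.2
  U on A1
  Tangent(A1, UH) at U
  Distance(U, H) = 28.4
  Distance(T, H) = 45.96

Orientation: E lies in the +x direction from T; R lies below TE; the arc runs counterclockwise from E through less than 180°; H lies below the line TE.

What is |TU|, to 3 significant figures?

46.6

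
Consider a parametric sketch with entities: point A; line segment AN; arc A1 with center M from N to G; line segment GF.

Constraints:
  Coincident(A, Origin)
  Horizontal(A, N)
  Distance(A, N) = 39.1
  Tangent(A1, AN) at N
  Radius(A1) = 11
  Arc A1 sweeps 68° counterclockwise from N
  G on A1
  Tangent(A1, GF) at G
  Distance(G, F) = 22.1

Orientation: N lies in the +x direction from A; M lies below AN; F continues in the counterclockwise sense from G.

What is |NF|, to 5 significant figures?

33.024

On A1, N sits at bearing 90° from M; a 68° counterclockwise sweep puts G at bearing 158°, so G = M + 11.0·(cos 158°, sin 158°) = (28.901, -6.8793). The tangent condition forces MG to be normal to GF, so GF runs along (−sin 158°, cos 158°); with |GF| = 22.1, F = (20.622, -27.370). Then |NF| = |F − N| = 33.024.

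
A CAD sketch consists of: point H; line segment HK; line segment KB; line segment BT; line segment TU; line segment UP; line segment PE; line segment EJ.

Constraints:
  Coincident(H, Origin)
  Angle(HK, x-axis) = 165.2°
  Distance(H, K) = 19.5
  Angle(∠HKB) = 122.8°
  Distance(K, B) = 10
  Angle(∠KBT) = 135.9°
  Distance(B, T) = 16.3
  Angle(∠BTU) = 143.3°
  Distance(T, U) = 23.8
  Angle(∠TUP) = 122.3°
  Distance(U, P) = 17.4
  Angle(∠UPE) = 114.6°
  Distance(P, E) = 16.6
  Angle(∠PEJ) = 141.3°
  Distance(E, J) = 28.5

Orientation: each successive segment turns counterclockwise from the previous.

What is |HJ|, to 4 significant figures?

5.637

H is at the origin; HK runs at 165.2° with length 19.5, so K = (-18.85, 4.981). ∠HKB = 122.8° gives KB at -137.6° from the x-axis; with |KB| = 10.0, B = (-26.24, -1.762). ∠KBT = 135.9° gives BT at -93.50° from the x-axis; with |BT| = 16.3, T = (-27.23, -18.03). ∠BTU = 143.3° gives TU at -56.80° from the x-axis; with |TU| = 23.8, U = (-14.20, -37.95). ∠TUP = 122.3° gives UP at 0.9000° from the x-axis; with |UP| = 17.4, P = (3.197, -37.67). ∠UPE = 114.6° gives PE at 66.30° from the x-axis; with |PE| = 16.6, E = (9.869, -22.47). ∠PEJ = 141.3° gives EJ at 105.0° from the x-axis; with |EJ| = 28.5, J = (2.493, 5.056). Then |HJ| = |J − H| = 5.637.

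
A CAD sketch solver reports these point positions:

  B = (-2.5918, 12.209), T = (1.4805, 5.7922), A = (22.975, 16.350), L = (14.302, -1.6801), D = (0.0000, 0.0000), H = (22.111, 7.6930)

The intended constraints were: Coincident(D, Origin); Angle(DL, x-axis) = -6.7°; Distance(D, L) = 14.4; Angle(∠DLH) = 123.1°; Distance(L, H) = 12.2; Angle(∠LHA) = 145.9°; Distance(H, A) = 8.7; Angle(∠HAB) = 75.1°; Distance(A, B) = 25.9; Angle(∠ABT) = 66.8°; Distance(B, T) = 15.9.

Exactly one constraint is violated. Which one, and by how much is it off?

Distance(B, T) = 15.9 — off by 8.30.

D = (0.00, 0.00) ✓; DL at -6.700° ✓; |DL| = 14.40 ✓; ∠DLH = 123.1° ✓; |LH| = 12.20 ✓; ∠LHA = 145.9° ✓; |HA| = 8.700 ✓; ∠HAB = 75.10° ✓; |AB| = 25.90 ✓; ∠ABT = 66.80° ✓; |BT| = 7.600 ✗.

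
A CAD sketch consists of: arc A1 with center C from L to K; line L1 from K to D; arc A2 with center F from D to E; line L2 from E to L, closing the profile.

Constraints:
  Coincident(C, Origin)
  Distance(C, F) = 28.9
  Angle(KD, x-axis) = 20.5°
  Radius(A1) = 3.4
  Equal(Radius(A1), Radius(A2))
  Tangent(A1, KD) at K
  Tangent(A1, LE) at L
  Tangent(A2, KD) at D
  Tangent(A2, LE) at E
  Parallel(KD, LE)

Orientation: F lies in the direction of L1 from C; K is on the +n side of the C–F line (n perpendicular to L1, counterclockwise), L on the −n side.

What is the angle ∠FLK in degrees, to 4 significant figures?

83.29°

The slot axis is L1's direction at 20.5°, so u = (cos 20.5°, sin 20.5°) = (0.9367, 0.3502) and n = (−sin 20.5°, cos 20.5°) = (-0.3502, 0.9367). C is at the origin and F lies 28.9 along u from C, so F = 28.9·u = (27.07, 10.12). Tangency of A1 to both parallel lines with radius 3.4 puts K and L at C ± 3.4·n: K = (-1.191, 3.185), L = (1.191, -3.185). Then cos ∠FLK = LF·LK / (|LF||LK|), giving 83.29°.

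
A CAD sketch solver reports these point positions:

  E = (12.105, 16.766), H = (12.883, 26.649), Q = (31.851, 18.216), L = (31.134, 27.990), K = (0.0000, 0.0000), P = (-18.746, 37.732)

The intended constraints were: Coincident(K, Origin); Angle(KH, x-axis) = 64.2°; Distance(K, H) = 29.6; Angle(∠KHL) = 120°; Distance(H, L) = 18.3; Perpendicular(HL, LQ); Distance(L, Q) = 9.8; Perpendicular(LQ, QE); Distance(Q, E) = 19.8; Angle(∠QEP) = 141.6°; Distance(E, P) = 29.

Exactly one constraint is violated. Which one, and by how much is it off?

Distance(E, P) = 29 — off by 8.30.

K = (0.00, 0.00) ✓; KH at 64.20° ✓; |KH| = 29.60 ✓; ∠KHL = 120.0° ✓; |HL| = 18.30 ✓; ∠(HL, LQ) = 90.01° ✓; |LQ| = 9.800 ✓; ∠(LQ, QE) = 90.00° ✓; |QE| = 19.80 ✓; ∠QEP = 141.6° ✓; |EP| = 37.30 ✗.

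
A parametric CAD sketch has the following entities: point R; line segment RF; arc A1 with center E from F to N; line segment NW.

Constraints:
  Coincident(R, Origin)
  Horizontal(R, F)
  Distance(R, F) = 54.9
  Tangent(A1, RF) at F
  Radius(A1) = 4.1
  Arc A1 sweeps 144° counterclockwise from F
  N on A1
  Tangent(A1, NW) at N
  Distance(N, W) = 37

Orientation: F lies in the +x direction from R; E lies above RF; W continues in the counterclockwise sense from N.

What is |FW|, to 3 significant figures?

40.1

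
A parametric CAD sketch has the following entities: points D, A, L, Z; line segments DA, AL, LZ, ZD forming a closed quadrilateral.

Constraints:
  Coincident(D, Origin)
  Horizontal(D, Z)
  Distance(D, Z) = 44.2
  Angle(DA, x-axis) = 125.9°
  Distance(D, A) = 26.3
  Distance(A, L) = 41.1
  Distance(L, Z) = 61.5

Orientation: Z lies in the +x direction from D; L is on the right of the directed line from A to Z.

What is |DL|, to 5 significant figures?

24.247

Checks: |AL| = 41.10 ✓; |LZ| = 61.50 ✓.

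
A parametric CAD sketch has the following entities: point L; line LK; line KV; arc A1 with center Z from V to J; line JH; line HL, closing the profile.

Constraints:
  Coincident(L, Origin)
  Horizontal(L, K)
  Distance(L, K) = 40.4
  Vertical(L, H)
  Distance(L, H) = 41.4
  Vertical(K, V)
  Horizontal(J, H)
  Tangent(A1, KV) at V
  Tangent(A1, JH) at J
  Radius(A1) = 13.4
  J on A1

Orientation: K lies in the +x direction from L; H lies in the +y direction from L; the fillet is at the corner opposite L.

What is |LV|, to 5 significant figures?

49.154

L is at the origin; LK is horizontal with |LK| = 40.4 and K on the +x side, so K = (40.400, 0.0000). LH is vertical with |LH| = 41.4 and H on the +y side, so H = (0.0000, 41.400). The virtual corner opposite L is at (40.400, 41.400). Tangency of A1 to KV means the radius ZV is perpendicular to KV and the tangent condition forces ZJ to be normal to JH, with radius 13.4, so the center Z sits 13.4 in from both sides at Z = (27.000, 28.000). That places the tangent points at V = (40.400, 28.000) on KV and J = (27.000, 41.400) on JH. Then |LV| = |V − L| = 49.154.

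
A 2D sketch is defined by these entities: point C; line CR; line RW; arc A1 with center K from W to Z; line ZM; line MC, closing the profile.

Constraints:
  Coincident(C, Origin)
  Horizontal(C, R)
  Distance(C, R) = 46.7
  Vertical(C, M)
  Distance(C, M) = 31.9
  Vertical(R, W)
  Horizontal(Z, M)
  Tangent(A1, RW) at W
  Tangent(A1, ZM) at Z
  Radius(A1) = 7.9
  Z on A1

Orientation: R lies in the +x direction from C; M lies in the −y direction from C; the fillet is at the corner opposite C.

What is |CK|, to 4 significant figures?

45.62

C is at the origin; CR is horizontal with |CR| = 46.7 and R on the +x side, so R = (46.70, 0.000). C and M share the same x with |CM| = 31.9 and M on the −y side, so M = (0.000, -31.90). The virtual corner opposite C is at (46.70, -31.90). A1 meets RW tangentially, so KW is at right angles to RW and since A1 is tangent to ZM there, KZ ⟂ ZM, with radius 7.9, so the center K sits 7.9 in from both sides at K = (38.80, -24.00). Then |CK| = |K − C| = 45.62.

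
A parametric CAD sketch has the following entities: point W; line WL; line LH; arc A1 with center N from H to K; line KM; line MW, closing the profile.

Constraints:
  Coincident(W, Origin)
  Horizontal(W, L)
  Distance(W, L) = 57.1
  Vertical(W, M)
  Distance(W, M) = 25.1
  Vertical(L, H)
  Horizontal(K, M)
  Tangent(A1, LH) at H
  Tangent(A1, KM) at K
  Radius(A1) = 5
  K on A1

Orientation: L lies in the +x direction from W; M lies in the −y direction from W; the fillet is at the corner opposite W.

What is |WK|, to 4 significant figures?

57.83

W is at the origin; WL is horizontal with |WL| = 57.1 and L on the +x side, so L = (57.10, 0.000). WM is vertical with |WM| = 25.1 and M on the −y side, so M = (0.000, -25.10). The virtual corner opposite W is at (57.10, -25.10). Since A1 is tangent to LH there, NH ⟂ LH and A1 meets KM tangentially, so NK is at right angles to KM, with radius 5.0, so the center N sits 5.0 in from both sides at N = (52.10, -20.10). That places the tangent points at H = (57.10, -20.10) on LH and K = (52.10, -25.10) on KM. Then |WK| = |K − W| = 57.83.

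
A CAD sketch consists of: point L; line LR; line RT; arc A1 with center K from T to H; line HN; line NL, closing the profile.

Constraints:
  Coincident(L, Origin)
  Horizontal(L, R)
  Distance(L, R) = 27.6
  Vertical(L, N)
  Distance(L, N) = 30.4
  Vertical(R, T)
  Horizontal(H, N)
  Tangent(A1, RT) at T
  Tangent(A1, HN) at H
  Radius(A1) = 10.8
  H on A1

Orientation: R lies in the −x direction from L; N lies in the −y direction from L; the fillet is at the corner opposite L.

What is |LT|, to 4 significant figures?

33.85

L is at the origin; LR is horizontal with |LR| = 27.6 and R on the −x side, so R = (-27.60, 0.000). LN is vertical with |LN| = 30.4 and N on the −y side, so N = (0.000, -30.40). The virtual corner opposite L is at (-27.60, -30.40). The tangent condition forces KT to be normal to RT and the tangent condition forces KH to be normal to HN, with radius 10.8, so the center K sits 10.8 in from both sides at K = (-16.80, -19.60). That places the tangent points at T = (-27.60, -19.60) on RT and H = (-16.80, -30.40) on HN. Then |LT| = |T − L| = 33.85.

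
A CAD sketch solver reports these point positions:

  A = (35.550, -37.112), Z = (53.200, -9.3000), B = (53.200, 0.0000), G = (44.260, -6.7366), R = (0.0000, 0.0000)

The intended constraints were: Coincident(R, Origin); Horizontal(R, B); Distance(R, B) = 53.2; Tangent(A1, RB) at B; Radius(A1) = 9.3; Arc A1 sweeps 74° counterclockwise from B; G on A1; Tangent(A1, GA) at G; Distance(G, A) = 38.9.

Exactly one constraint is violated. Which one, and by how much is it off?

Distance(G, A) = 38.9 — off by 7.30.

R = (0.00, 0.00) ✓; R.y = 0.00, B.y = 0.00 ✓; |RB| = 53.20 ✓; ∠(ZB, BR) = 90.00° ✓; |ZB| = 9.300 ✓; bearing(Z→G) − bearing(Z→B) = 74.00° ✓; |ZG| = 9.300 ✓; ∠(ZG, GA) = 90.00° ✓; |GA| = 31.60 ✗.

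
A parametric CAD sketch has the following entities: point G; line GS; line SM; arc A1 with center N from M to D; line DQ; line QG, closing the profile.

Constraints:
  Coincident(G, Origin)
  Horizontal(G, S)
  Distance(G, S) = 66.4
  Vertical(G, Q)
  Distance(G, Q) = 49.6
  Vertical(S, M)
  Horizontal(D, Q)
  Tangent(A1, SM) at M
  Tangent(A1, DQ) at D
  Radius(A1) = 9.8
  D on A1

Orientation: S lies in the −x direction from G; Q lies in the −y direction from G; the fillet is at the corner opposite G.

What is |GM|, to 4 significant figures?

77.41

G is at the origin; GS is horizontal with |GS| = 66.4 and S on the −x side, so S = (-66.40, 0.000). G and Q share the same x with |GQ| = 49.6 and Q on the −y side, so Q = (0.000, -49.60). The virtual corner opposite G is at (-66.40, -49.60). The tangent condition forces NM to be normal to SM and the tangent condition forces ND to be normal to DQ, with radius 9.8, so the center N sits 9.8 in from both sides at N = (-56.60, -39.80). That places the tangent points at M = (-66.40, -39.80) on SM and D = (-56.60, -49.60) on DQ. Then |GM| = |M − G| = 77.41.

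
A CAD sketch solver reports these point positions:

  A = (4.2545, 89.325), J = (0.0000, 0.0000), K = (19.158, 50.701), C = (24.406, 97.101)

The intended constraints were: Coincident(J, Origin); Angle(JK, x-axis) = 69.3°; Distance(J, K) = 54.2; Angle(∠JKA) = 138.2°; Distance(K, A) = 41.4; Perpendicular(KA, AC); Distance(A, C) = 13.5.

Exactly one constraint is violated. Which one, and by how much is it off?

Distance(A, C) = 13.5 — off by 8.10.

J = (0.00, 0.00) ✓; JK at 69.30° ✓; |JK| = 54.20 ✓; ∠JKA = 138.2° ✓; |KA| = 41.40 ✓; ∠(KA, AC) = 90.00° ✓; |AC| = 21.60 ✗.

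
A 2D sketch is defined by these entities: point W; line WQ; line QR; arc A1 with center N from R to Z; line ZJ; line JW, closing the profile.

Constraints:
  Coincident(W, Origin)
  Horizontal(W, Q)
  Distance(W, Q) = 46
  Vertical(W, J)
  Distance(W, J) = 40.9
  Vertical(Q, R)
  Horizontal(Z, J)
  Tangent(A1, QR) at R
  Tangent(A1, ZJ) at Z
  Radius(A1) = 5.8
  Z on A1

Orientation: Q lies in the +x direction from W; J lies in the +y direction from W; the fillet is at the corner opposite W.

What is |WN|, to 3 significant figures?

53.4

W is at the origin; WQ is horizontal with |WQ| = 46.0 and Q on the +x side, so Q = (46.0, 0.00). W and J share the same x with |WJ| = 40.9 and J on the +y side, so J = (0.00, 40.9). The virtual corner opposite W is at (46.0, 40.9). Since A1 is tangent to QR there, NR ⟂ QR and the tangent condition forces NZ to be normal to ZJ, with radius 5.8, so the center N sits 5.8 in from both sides at N = (40.2, 35.1). Then |WN| = |N − W| = 53.4.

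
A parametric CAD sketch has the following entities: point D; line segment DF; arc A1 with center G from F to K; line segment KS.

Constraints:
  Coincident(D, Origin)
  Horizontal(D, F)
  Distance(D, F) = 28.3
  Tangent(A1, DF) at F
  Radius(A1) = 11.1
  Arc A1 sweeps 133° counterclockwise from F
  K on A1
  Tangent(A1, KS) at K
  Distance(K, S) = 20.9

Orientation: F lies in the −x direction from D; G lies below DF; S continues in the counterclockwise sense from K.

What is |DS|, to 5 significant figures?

40.549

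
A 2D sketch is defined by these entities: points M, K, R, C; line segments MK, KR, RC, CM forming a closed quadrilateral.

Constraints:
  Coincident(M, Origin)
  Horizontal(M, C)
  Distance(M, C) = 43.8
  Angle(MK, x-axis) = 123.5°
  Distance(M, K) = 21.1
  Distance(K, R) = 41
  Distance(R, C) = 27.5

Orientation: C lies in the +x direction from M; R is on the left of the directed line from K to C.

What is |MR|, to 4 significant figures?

37.09

Checks: |KR| = 41.00 ✓; |RC| = 27.50 ✓.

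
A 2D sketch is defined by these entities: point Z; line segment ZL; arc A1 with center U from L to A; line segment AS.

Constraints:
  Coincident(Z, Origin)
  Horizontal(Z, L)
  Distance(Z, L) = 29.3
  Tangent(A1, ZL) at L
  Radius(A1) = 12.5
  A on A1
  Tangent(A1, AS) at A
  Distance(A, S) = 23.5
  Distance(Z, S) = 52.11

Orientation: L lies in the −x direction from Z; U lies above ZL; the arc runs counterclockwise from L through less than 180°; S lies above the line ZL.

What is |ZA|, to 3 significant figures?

28.6

Z is at the origin; Z and L share the same y with |ZL| = 29.3 and L on the −x side, so L = (-29.3, 0.00). A1 meets ZL tangentially, so UL is at right angles to ZL, so U = L + (0, 12.5) = (-29.3, 12.5). Since UA ⟂ AS (tangency), |US| = √(12.5² + 23.5²) = 26.6 regardless of where A sits on A1. So S lies on both circle(Z, 52.11) and circle(U, 26.6); the above-ZL intersection is S = (-35.2, 38.5). A is the foot of the tangent from S: A = (-19.8, 20.7).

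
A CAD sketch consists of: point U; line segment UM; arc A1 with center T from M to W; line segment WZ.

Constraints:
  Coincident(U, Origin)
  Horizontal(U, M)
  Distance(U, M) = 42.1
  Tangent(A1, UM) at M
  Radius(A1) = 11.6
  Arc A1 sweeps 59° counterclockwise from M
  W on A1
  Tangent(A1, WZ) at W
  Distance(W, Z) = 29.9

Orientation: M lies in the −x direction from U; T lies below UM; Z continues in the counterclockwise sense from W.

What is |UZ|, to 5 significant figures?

74.333

U is at the origin; U and M share the same y with |UM| = 42.1 and M on the −x side, so M = (-42.100, 0.0000). A1 meets UM tangentially, so TM is at right angles to UM, so T = M + (0, -11.6) = (-42.100, -11.600). On A1, M sits at bearing 90° from T; a 59° counterclockwise sweep puts W at bearing 149°, so W = T + 11.6·(cos 149°, sin 149°) = (-52.043, -5.6256). Tangency of A1 to WZ means the radius TW is perpendicular to WZ, so WZ runs along (−sin 149°, cos 149°); with |WZ| = 29.9, Z = (-67.443, -31.255). Then |UZ| = |Z − U| = 74.333.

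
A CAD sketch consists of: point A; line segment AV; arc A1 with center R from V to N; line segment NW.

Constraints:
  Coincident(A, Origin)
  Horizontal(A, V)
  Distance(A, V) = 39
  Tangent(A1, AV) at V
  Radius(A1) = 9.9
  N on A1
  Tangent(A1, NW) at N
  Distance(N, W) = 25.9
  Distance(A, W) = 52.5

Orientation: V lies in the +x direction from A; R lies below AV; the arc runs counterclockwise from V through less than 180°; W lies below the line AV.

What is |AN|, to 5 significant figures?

32.094

Checks: |RN| = 9.900 ✓; ∠(RN, NW) = 90.00° ✓; |NW| = 25.90 ✓; |AW| = 52.50 ✓.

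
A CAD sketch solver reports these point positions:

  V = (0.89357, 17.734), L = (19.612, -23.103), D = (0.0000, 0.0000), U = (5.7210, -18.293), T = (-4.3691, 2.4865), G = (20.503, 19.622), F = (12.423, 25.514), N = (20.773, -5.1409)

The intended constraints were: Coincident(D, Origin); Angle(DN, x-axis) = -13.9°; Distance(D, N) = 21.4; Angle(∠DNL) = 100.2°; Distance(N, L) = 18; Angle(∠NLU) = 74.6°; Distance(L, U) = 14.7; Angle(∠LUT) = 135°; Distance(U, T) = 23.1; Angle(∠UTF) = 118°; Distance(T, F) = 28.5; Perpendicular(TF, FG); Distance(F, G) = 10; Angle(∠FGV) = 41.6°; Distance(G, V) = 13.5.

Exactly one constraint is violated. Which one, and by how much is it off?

Distance(G, V) = 13.5 — off by 6.20.

D = (0.00, 0.00) ✓; DN at -13.90° ✓; |DN| = 21.40 ✓; ∠DNL = 100.2° ✓; |NL| = 18.00 ✓; ∠NLU = 74.60° ✓; |LU| = 14.70 ✓; ∠LUT = 135.0° ✓; |UT| = 23.10 ✓; ∠UTF = 118.0° ✓; |TF| = 28.50 ✓; ∠(TF, FG) = 90.00° ✓; |FG| = 10.00 ✓; ∠FGV = 41.60° ✓; |GV| = 19.70 ✗.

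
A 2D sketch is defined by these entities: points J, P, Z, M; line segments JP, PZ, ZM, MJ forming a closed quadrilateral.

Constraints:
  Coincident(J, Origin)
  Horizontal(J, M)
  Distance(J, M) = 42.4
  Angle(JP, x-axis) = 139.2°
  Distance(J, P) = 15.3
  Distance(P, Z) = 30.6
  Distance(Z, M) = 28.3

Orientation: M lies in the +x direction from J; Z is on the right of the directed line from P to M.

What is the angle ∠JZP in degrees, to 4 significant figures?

9.637°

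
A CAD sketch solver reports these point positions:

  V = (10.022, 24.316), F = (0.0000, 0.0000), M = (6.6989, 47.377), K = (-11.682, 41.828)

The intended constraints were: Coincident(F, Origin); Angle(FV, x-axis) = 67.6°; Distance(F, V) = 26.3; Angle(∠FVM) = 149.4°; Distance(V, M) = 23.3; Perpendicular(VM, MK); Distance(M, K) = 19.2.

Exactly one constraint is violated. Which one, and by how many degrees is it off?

Perpendicular(VM, MK) — off by 8.60°.

F = (0.00, 0.00) ✓; FV at 67.60° ✓; |FV| = 26.30 ✓; ∠FVM = 149.4° ✓; |VM| = 23.30 ✓; ∠(VM, MK) = 98.60° ✗; |MK| = 19.20 ✓.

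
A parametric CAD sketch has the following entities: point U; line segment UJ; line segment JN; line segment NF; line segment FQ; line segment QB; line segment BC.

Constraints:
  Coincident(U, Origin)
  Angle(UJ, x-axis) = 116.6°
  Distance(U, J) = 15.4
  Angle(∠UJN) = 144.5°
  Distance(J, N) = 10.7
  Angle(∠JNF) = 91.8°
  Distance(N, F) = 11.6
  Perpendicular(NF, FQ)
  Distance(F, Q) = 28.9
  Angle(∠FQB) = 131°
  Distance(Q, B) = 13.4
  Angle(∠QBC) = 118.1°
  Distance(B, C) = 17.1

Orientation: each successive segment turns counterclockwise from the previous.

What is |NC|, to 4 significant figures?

34.75

∠FQB = 131.0° gives QB at 19.30° from the x-axis; with |QB| = 13.4, B = (15.65, -1.189). ∠QBC = 118.1° gives BC at 81.20° from the x-axis; with |BC| = 17.1, C = (18.27, 15.71). Then |NC| = |C − N| = 34.75.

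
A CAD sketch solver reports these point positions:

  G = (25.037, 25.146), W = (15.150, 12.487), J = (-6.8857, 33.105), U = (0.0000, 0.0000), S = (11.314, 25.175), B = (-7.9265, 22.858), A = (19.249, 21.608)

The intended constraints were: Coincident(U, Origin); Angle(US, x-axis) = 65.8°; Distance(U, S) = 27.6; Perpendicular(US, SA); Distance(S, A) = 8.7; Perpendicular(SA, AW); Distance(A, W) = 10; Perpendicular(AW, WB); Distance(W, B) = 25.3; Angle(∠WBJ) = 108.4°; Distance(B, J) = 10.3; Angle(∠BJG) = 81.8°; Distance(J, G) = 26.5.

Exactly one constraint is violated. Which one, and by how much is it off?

Distance(J, G) = 26.5 — off by 6.40.

U = (0.00, 0.00) ✓; US at 65.80° ✓; |US| = 27.60 ✓; ∠(US, SA) = 90.01° ✓; |SA| = 8.700 ✓; ∠(SA, AW) = 89.99° ✓; |AW| = 10.00 ✓; ∠(AW, WB) = 90.00° ✓; |WB| = 25.30 ✓; ∠WBJ = 108.4° ✓; |BJ| = 10.30 ✓; ∠BJG = 81.80° ✓; |JG| = 32.90 ✗.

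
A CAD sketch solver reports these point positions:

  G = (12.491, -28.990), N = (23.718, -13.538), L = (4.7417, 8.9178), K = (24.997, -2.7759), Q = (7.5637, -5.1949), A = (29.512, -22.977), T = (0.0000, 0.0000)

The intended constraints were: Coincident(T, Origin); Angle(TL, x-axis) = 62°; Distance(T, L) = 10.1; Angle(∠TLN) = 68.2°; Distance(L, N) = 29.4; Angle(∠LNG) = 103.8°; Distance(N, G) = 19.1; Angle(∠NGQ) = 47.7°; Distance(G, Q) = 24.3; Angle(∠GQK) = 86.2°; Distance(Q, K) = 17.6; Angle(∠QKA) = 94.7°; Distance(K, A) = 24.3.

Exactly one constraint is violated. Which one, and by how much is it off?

Distance(K, A) = 24.3 — off by 3.60.

T = (0.00, 0.00) ✓; TL at 62.00° ✓; |TL| = 10.10 ✓; ∠TLN = 68.20° ✓; |LN| = 29.40 ✓; ∠LNG = 103.8° ✓; |NG| = 19.10 ✓; ∠NGQ = 47.70° ✓; |GQ| = 24.30 ✓; ∠GQK = 86.20° ✓; |QK| = 17.60 ✓; ∠QKA = 94.70° ✓; |KA| = 20.70 ✗.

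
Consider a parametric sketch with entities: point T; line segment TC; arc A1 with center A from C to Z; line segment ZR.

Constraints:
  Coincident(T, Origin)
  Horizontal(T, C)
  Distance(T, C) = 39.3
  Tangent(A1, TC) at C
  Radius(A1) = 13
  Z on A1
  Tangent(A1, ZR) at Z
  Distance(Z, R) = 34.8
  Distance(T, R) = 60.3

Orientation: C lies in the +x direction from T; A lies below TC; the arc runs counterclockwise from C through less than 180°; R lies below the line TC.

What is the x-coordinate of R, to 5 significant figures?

34.038

T is at the origin; TC is horizontal with |TC| = 39.3 and C on the +x side, so C = (39.300, 0.0000). Tangency of A1 to TC means the radius AC is perpendicular to TC, so A = C + (0, -13) = (39.300, -13.000). Since AZ ⟂ ZR (tangency), |AR| = √(13.0² + 34.8²) = 37.149 regardless of where Z sits on A1. So R lies on both circle(T, 60.3) and circle(A, 37.149); the below-TC intersection is R = (34.038, -49.774). Z is the foot of the tangent from R: Z = (26.600, -15.779).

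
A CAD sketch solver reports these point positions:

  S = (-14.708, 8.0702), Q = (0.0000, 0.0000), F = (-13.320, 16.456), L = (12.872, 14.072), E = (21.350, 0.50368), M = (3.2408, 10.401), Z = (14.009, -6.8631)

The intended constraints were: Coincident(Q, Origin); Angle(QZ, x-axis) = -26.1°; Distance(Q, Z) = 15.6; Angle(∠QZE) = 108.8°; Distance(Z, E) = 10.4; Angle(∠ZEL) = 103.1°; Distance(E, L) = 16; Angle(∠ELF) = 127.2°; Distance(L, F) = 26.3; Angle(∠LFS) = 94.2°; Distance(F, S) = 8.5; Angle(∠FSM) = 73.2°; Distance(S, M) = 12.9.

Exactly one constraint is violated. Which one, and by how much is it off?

Distance(S, M) = 12.9 — off by 5.20.

Q = (0.00, 0.00) ✓; QZ at -26.10° ✓; |QZ| = 15.60 ✓; ∠QZE = 108.8° ✓; |ZE| = 10.40 ✓; ∠ZEL = 103.1° ✓; |EL| = 16.00 ✓; ∠ELF = 127.2° ✓; |LF| = 26.30 ✓; ∠LFS = 94.20° ✓; |FS| = 8.500 ✓; ∠FSM = 73.20° ✓; |SM| = 18.10 ✗.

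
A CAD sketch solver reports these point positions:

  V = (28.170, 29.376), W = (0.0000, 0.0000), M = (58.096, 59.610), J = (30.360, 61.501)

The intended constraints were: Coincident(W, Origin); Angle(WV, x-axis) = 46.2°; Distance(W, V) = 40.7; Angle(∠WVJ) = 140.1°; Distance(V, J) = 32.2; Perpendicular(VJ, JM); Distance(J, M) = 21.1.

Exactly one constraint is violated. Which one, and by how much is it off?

Distance(J, M) = 21.1 — off by 6.70.

W = (0.00, 0.00) ✓; WV at 46.20° ✓; |WV| = 40.70 ✓; ∠WVJ = 140.1° ✓; |VJ| = 32.20 ✓; ∠(VJ, JM) = 90.00° ✓; |JM| = 27.80 ✗.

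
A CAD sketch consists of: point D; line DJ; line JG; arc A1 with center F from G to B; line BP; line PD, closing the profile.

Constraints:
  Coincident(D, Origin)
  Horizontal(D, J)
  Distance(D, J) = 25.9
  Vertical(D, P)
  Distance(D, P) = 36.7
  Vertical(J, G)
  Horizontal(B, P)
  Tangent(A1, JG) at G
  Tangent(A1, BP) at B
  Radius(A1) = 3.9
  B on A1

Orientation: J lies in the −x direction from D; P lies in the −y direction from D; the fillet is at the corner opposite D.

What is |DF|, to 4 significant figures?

39.49

D is at the origin; D and J share the same y with |DJ| = 25.9 and J on the −x side, so J = (-25.90, 0.000). D and P share the same x with |DP| = 36.7 and P on the −y side, so P = (0.000, -36.70). The virtual corner opposite D is at (-25.90, -36.70). Tangency of A1 to JG means the radius FG is perpendicular to JG and the tangent condition forces FB to be normal to BP, with radius 3.9, so the center F sits 3.9 in from both sides at F = (-22.00, -32.80). Then |DF| = |F − D| = 39.49.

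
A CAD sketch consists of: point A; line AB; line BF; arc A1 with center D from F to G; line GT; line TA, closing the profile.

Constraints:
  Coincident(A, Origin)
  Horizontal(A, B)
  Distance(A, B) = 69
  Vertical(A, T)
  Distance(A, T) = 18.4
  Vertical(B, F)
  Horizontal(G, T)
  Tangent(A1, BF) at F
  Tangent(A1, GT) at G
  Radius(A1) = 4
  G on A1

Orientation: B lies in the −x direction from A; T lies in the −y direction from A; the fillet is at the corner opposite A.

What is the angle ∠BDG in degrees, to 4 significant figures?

164.5°

The virtual corner opposite A is at (-69.00, -18.40). The tangent condition forces DF to be normal to BF and the tangent condition forces DG to be normal to GT, with radius 4.0, so the center D sits 4.0 in from both sides at D = (-65.00, -14.40). That places the tangent points at F = (-69.00, -14.40) on BF and G = (-65.00, -18.40) on GT. Then cos ∠BDG = DB·DG / (|DB||DG|), giving 164.5°.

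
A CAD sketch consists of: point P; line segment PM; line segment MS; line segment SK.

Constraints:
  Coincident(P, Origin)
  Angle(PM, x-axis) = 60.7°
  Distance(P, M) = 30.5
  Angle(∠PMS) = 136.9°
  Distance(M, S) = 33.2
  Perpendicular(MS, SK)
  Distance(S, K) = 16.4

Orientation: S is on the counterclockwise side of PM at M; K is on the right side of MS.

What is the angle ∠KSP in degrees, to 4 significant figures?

110.6°

P is at the origin; PM runs at 60.7° with length 30.5, so M = 30.5·(cos 60.7°, sin 60.7°) = (14.93, 26.60). ∠PMS = 136.9°, so MS runs at 60.7° + (180° − 136.9°) = 103.8° from the x-axis; with |MS| = 33.2, S = M + 33.2·(cos 103.8°, sin 103.8°) = (7.007, 58.84). The perpendicularity gives SK at right angles to MS; with |SK| = 16.4 on the right of MS, K = S + 16.4·(0.9711, 0.2385) = (22.93, 62.75). Then cos ∠KSP = SK·SP / (|SK||SP|), giving 110.6°.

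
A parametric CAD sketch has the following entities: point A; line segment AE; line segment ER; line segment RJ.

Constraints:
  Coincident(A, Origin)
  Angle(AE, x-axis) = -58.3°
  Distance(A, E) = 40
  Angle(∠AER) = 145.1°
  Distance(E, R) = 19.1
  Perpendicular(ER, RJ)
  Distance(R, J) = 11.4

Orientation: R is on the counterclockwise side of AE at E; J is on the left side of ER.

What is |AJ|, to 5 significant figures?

53.162

∠AER = 145.1°, so ER runs at -58.3° + (180° − 145.1°) = -23.400° from the x-axis; with |ER| = 19.1, R = E + 19.1·(cos -23.400°, sin -23.400°) = (38.548, -41.618). ER is perpendicular to RJ; with |RJ| = 11.4 on the left of ER, J = R + 11.4·(0.39715, 0.91775) = (43.075, -31.156). Then |AJ| = |J − A| = 53.162.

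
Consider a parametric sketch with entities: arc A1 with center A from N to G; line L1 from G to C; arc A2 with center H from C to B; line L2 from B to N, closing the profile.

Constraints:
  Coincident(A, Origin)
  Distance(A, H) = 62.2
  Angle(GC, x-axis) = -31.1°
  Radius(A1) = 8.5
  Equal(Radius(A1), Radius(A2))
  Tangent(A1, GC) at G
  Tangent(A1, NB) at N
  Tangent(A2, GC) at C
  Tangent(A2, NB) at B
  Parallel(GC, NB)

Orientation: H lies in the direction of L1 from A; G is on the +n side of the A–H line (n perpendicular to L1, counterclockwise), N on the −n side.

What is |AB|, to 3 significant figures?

62.8

Tangency of A1 to both parallel lines with radius 8.5 puts G and N at A ± 8.5·n: G = (4.39, 7.28), N = (-4.39, -7.28). Equal radii place C and B the same way about H: C = H + 8.5·n = (57.7, -24.9), B = H − 8.5·n = (48.9, -39.4). Then |AB| = |B − A| = 62.8.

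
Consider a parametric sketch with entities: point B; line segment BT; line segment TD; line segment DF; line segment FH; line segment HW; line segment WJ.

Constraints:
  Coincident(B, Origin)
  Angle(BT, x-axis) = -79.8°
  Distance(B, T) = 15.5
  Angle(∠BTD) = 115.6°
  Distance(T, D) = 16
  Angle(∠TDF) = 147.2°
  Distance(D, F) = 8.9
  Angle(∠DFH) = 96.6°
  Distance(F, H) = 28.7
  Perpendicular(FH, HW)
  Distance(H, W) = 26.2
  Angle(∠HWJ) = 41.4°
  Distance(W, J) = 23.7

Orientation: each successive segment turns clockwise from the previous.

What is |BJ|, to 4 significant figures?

16.91

B is at the origin; BT runs at -79.8° with length 15.5, so T = (2.745, -15.26). ∠BTD = 115.6° gives TD at -144.2° from the x-axis; with |TD| = 16.0, D = (-10.23, -24.61). ∠TDF = 147.2° gives DF at -177.0° from the x-axis; with |DF| = 8.9, F = (-19.12, -25.08). ∠DFH = 96.6° gives FH at 99.60° from the x-axis; with |FH| = 28.7, H = (-23.91, 3.218). FH is perpendicular to HW, so HW runs at 9.600°; with |HW| = 26.2, W = (1.927, 7.587). ∠HWJ = 41.4° gives WJ at -129.0° from the x-axis; with |WJ| = 23.7, J = (-12.99, -10.83). Then |BJ| = |J − B| = 16.91.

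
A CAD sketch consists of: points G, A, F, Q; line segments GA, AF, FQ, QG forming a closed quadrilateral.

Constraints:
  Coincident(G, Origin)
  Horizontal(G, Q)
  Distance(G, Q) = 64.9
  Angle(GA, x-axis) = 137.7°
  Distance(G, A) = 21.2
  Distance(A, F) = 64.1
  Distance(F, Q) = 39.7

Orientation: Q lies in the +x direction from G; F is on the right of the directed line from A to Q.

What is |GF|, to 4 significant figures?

42.97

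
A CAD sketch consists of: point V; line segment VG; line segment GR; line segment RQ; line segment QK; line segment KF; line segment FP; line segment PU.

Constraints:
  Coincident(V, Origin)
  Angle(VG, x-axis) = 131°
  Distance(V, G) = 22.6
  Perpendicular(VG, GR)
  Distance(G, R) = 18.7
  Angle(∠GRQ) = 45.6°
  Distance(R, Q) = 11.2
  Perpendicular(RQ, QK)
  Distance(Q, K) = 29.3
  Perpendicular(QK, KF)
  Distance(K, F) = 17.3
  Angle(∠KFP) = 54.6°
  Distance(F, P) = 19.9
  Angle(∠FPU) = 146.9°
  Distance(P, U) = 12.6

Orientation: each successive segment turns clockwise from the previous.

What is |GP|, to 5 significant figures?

7.6612

V is at the origin; VG runs at 131.0° with length 22.6, so G = (-14.827, 17.056). VG is perpendicular to GR, so GR runs at 41.000°; with |GR| = 18.7, R = (-0.71386, 29.325). ∠GRQ = 45.6° gives RQ at -93.400° from the x-axis; with |RQ| = 11.2, Q = (-1.3781, 18.144). RQ ⟂ QK, so QK runs at 176.60°; with |QK| = 29.3, K = (-30.627, 19.882). QK ⟂ KF, so KF runs at 86.600°; with |KF| = 17.3, F = (-29.601, 37.152). ∠KFP = 54.6° gives FP at -38.800° from the x-axis; with |FP| = 19.9, P = (-14.092, 24.682). Then |GP| = |P − G| = 7.6612.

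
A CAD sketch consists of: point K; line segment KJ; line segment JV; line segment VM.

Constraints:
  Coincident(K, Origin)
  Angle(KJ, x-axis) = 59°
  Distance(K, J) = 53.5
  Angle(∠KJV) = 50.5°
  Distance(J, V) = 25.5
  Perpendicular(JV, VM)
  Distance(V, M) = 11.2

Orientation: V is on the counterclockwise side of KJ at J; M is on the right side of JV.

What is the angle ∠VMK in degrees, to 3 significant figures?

9.23°

∠KJV = 50.5°, so JV runs at 59.0° + (180° − 50.5°) = 188° from the x-axis; with |JV| = 25.5, V = J + 25.5·(cos 188°, sin 188°) = (2.33, 42.1). The perpendicularity gives VM at right angles to JV; with |VM| = 11.2 on the right of JV, M = V + 11.2·(-0.148, 0.989) = (0.679, 53.2). Then cos ∠VMK = MV·MK / (|MV||MK|), giving 9.23°.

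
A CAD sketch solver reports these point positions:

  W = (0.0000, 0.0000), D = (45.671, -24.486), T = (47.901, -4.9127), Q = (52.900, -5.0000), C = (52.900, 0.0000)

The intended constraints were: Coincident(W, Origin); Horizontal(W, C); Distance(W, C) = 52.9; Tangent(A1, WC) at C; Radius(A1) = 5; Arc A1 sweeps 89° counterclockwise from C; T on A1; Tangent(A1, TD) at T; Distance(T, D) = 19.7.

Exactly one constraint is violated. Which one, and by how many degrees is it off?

Tangent(A1, TD) at T — off by 5.50°.

W = (0.00, 0.00) ✓; W.y = 0.00, C.y = 0.00 ✓; |WC| = 52.90 ✓; ∠(QC, CW) = 90.00° ✓; |QC| = 5.000 ✓; bearing(Q→T) − bearing(Q→C) = 89.00° ✓; |QT| = 5.000 ✓; ∠(QT, TD) = 95.50° ✗; |TD| = 19.70 ✓.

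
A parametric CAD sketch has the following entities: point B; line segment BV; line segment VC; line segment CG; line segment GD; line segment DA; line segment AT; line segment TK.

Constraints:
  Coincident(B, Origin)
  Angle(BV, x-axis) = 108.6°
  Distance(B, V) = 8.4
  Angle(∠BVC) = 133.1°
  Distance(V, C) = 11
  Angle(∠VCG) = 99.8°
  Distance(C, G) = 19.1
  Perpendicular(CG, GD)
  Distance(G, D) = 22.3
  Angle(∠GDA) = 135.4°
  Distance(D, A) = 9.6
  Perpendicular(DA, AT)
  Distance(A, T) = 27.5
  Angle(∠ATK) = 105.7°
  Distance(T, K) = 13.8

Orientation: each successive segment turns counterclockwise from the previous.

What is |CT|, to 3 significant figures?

12.2

B is at the origin; BV runs at 108.6° with length 8.4, so V = (-2.68, 7.96). ∠BVC = 133.1° gives VC at 156° from the x-axis; with |VC| = 11.0, C = (-12.7, 12.5). ∠VCG = 99.8° gives CG at -124° from the x-axis; with |CG| = 19.1, G = (-23.5, -3.26). The perpendicularity gives GD at right angles to CG, so GD runs at -34.3°; with |GD| = 22.3, D = (-5.03, -15.8). ∠GDA = 135.4° gives DA at 10.3° from the x-axis; with |DA| = 9.6, A = (4.42, -14.1). DA ⟂ AT, so AT runs at 100°; with |AT| = 27.5, T = (-0.502, 13.0). Then |CT| = |T − C| = 12.2.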